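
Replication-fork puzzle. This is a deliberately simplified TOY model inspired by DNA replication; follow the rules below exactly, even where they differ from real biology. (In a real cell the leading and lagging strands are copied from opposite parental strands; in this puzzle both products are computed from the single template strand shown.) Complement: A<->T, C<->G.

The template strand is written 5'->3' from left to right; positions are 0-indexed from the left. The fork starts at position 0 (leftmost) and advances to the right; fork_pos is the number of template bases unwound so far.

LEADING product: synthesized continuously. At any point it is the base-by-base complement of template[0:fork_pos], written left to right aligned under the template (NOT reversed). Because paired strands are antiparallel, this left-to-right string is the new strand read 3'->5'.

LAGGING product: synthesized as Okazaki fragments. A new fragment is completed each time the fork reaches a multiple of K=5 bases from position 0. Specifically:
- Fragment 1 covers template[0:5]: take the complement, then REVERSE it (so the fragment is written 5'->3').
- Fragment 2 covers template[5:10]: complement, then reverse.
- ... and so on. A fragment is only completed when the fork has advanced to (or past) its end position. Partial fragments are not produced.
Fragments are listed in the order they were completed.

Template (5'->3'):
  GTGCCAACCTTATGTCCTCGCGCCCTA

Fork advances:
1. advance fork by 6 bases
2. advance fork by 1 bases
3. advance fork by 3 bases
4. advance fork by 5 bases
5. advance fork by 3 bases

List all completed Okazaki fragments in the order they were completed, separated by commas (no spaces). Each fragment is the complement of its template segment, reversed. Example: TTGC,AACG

Answer: GGCAC,AGGTT,ACATA

Derivation:
Step 1: advance 6 -> fork_pos = 0 + 6 = 6. Reached multiple(s) of 5: 5 -> fragment 1 completed (1 total).
Step 2: advance 1 -> fork_pos = 6 + 1 = 7. Next multiple of 5 is 10 (not reached); still 1 fragment(s).
Step 3: advance 3 -> fork_pos = 7 + 3 = 10. Reached multiple(s) of 5: 10 -> fragment 2 completed (2 total).
Step 4: advance 5 -> fork_pos = 10 + 5 = 15. Reached multiple(s) of 5: 15 -> fragment 3 completed (3 total).
Step 5: advance 3 -> fork_pos = 15 + 3 = 18. Next multiple of 5 is 20 (not reached); still 3 fragment(s).
Final fork_pos = 18, so 3 fragment(s) are complete. Build each: template segment -> complement -> reverse.
Fragment 1: template[0:5] = GTGCC -> complement CACGG -> reversed GGCAC
Fragment 2: template[5:10] = AACCT -> complement TTGGA -> reversed AGGTT
Fragment 3: template[10:15] = TATGT -> complement ATACA -> reversed ACATA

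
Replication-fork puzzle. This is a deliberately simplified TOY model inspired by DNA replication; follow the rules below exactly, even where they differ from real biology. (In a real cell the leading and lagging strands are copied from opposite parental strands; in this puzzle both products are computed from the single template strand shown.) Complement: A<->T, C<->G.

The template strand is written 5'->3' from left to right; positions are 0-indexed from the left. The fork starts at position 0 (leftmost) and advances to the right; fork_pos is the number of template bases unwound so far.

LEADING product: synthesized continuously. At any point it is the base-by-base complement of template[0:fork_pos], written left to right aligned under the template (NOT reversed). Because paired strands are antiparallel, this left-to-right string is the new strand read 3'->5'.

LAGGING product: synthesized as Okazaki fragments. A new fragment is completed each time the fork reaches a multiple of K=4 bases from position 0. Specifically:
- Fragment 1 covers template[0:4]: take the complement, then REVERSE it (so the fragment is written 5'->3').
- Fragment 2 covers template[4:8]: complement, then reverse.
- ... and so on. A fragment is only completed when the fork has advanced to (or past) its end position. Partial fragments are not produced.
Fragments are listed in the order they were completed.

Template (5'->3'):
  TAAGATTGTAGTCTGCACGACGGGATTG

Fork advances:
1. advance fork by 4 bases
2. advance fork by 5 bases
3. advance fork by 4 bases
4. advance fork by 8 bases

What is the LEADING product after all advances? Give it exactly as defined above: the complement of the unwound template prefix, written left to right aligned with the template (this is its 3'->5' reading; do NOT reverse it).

Step 1: advance 4 -> fork_pos = 0 + 4 = 4.
Step 2: advance 5 -> fork_pos = 4 + 5 = 9.
Step 3: advance 4 -> fork_pos = 9 + 4 = 13.
Step 4: advance 8 -> fork_pos = 13 + 8 = 21.
Unwound prefix: template[0:21] = TAAGATTGTAGTCTGCACGAC
Complement it base by base (A<->T, C<->G), keeping left-to-right order:
  [0:5] TAAGA -> ATTCT
  [5:10] TTGTA -> AACAT
  [10:15] GTCTG -> CAGAC
  [15:20] CACGA -> GTGCT
  [20:21] C -> G
Concatenate: ATTCTAACATCAGACGTGCTG (length 21; written aligned with the template, i.e. 3'->5').

Answer: ATTCTAACATCAGACGTGCTG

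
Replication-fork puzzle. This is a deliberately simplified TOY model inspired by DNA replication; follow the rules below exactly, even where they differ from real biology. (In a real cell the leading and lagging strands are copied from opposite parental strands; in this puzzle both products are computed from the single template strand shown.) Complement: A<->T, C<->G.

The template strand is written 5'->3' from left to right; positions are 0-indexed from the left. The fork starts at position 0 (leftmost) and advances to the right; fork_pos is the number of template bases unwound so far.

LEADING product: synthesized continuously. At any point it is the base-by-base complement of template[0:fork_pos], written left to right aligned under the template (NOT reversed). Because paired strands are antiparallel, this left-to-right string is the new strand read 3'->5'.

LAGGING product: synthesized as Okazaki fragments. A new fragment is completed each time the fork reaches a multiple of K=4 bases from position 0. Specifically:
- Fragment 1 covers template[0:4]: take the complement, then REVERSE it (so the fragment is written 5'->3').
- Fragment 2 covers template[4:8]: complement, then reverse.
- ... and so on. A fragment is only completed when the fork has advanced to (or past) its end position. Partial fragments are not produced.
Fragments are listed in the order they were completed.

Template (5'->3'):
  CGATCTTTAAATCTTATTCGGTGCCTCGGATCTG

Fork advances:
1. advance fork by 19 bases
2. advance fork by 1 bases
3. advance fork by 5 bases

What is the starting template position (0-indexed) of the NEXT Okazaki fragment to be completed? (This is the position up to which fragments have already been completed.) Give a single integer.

Step 1: advance 19 -> fork_pos = 0 + 19 = 19. Reached multiple(s) of 4: 4, 8, 12, 16 -> fragments 1-4 completed (4 total).
Step 2: advance 1 -> fork_pos = 19 + 1 = 20. Reached multiple(s) of 4: 20 -> fragment 5 completed (5 total).
Step 3: advance 5 -> fork_pos = 20 + 5 = 25. Reached multiple(s) of 4: 24 -> fragment 6 completed (6 total).
6 fragment(s) completed, covering template[0:24] (6 x 4 = 24). The next fragment, fragment 7, covers template[24:28], so it starts at position 24.

Answer: 24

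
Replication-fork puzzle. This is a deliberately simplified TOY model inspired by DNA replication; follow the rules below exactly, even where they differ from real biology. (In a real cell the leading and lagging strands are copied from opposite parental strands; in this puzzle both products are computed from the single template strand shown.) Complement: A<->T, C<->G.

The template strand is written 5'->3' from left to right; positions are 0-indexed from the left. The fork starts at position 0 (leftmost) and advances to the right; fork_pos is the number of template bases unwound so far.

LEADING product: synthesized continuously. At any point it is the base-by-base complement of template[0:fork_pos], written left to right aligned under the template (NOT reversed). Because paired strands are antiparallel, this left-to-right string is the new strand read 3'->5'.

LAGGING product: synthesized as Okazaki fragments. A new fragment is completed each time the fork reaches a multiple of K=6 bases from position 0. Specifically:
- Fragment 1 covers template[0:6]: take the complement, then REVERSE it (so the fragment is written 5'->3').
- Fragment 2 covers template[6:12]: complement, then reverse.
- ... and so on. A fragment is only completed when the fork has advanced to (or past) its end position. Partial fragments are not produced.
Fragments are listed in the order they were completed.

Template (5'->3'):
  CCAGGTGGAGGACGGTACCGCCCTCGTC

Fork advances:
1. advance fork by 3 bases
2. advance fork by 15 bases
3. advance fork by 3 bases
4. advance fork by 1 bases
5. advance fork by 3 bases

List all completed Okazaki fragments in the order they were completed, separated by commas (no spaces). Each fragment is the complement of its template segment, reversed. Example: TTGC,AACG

Answer: ACCTGG,TCCTCC,GTACCG,AGGGCG

Derivation:
Step 1: advance 3 -> fork_pos = 0 + 3 = 3. Next multiple of 6 is 6 (not reached); still 0 fragment(s).
Step 2: advance 15 -> fork_pos = 3 + 15 = 18. Reached multiple(s) of 6: 6, 12, 18 -> fragments 1-3 completed (3 total).
Step 3: advance 3 -> fork_pos = 18 + 3 = 21. Next multiple of 6 is 24 (not reached); still 3 fragment(s).
Step 4: advance 1 -> fork_pos = 21 + 1 = 22. Next multiple of 6 is 24 (not reached); still 3 fragment(s).
Step 5: advance 3 -> fork_pos = 22 + 3 = 25. Reached multiple(s) of 6: 24 -> fragment 4 completed (4 total).
Final fork_pos = 25, so 4 fragment(s) are complete. Build each: template segment -> complement -> reverse.
Fragment 1: template[0:6] = CCAGGT -> complement GGTCCA -> reversed ACCTGG
Fragment 2: template[6:12] = GGAGGA -> complement CCTCCT -> reversed TCCTCC
Fragment 3: template[12:18] = CGGTAC -> complement GCCATG -> reversed GTACCG
Fragment 4: template[18:24] = CGCCCT -> complement GCGGGA -> reversed AGGGCG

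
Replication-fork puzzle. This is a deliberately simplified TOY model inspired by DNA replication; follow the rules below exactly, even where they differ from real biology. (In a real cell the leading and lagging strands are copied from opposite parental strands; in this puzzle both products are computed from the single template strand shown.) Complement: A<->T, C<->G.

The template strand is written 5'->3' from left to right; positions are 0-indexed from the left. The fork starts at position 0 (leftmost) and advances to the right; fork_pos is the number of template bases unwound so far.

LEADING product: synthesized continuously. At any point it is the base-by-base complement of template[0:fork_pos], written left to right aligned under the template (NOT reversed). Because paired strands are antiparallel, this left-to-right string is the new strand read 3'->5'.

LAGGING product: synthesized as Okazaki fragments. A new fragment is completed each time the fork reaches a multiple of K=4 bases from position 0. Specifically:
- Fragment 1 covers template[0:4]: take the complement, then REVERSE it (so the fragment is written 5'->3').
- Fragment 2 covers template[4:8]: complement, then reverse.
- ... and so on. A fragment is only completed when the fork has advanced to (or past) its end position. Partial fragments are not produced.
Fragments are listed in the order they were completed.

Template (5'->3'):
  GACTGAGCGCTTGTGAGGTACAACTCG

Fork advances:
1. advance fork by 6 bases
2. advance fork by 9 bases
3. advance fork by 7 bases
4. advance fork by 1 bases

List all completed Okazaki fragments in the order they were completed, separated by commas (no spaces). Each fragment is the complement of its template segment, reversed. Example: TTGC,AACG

Answer: AGTC,GCTC,AAGC,TCAC,TACC

Derivation:
Step 1: advance 6 -> fork_pos = 0 + 6 = 6. Reached multiple(s) of 4: 4 -> fragment 1 completed (1 total).
Step 2: advance 9 -> fork_pos = 6 + 9 = 15. Reached multiple(s) of 4: 8, 12 -> fragments 2-3 completed (3 total).
Step 3: advance 7 -> fork_pos = 15 + 7 = 22. Reached multiple(s) of 4: 16, 20 -> fragments 4-5 completed (5 total).
Step 4: advance 1 -> fork_pos = 22 + 1 = 23. Next multiple of 4 is 24 (not reached); still 5 fragment(s).
Final fork_pos = 23, so 5 fragment(s) are complete. Build each: template segment -> complement -> reverse.
Fragment 1: template[0:4] = GACT -> complement CTGA -> reversed AGTC
Fragment 2: template[4:8] = GAGC -> complement CTCG -> reversed GCTC
Fragment 3: template[8:12] = GCTT -> complement CGAA -> reversed AAGC
Fragment 4: template[12:16] = GTGA -> complement CACT -> reversed TCAC
Fragment 5: template[16:20] = GGTA -> complement CCAT -> reversed TACC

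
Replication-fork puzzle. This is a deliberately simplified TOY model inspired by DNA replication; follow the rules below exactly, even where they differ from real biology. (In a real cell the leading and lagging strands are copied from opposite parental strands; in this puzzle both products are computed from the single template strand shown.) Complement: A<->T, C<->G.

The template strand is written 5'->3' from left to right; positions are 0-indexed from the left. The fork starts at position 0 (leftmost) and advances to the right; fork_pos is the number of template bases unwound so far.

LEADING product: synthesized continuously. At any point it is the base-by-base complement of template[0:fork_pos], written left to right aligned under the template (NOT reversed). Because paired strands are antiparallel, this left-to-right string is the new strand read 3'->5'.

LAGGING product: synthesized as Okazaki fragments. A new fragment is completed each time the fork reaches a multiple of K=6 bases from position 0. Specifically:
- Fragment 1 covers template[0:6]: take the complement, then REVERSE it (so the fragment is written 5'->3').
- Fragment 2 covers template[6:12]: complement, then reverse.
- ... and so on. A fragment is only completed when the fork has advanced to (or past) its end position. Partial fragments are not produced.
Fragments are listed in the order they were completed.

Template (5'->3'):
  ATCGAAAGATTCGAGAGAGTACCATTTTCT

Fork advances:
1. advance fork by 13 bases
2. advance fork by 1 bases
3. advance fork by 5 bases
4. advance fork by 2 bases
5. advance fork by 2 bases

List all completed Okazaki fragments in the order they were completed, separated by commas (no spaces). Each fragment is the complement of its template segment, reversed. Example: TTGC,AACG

Step 1: advance 13 -> fork_pos = 0 + 13 = 13. Reached multiple(s) of 6: 6, 12 -> fragments 1-2 completed (2 total).
Step 2: advance 1 -> fork_pos = 13 + 1 = 14. Next multiple of 6 is 18 (not reached); still 2 fragment(s).
Step 3: advance 5 -> fork_pos = 14 + 5 = 19. Reached multiple(s) of 6: 18 -> fragment 3 completed (3 total).
Step 4: advance 2 -> fork_pos = 19 + 2 = 21. Next multiple of 6 is 24 (not reached); still 3 fragment(s).
Step 5: advance 2 -> fork_pos = 21 + 2 = 23. Next multiple of 6 is 24 (not reached); still 3 fragment(s).
Final fork_pos = 23, so 3 fragment(s) are complete. Build each: template segment -> complement -> reverse.
Fragment 1: template[0:6] = ATCGAA -> complement TAGCTT -> reversed TTCGAT
Fragment 2: template[6:12] = AGATTC -> complement TCTAAG -> reversed GAATCT
Fragment 3: template[12:18] = GAGAGA -> complement CTCTCT -> reversed TCTCTC

Answer: TTCGAT,GAATCT,TCTCTC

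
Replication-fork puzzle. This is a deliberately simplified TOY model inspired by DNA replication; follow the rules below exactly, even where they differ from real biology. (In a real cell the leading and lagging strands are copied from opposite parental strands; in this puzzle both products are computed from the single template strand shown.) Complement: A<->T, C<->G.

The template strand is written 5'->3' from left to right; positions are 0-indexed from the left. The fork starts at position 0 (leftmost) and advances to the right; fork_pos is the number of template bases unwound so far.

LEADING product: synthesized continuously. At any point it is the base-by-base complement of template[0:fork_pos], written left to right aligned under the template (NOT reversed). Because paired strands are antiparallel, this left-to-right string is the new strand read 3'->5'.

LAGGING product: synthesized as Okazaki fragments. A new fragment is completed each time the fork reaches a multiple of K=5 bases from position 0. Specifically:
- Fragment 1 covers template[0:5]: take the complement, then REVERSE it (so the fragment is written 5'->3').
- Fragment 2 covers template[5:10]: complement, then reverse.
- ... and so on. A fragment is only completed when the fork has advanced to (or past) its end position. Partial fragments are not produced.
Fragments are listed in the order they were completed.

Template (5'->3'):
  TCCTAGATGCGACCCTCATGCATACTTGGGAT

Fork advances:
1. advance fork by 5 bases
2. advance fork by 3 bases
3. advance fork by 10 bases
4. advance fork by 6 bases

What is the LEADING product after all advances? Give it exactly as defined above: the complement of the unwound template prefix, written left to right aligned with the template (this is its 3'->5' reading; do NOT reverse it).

Step 1: advance 5 -> fork_pos = 0 + 5 = 5.
Step 2: advance 3 -> fork_pos = 5 + 3 = 8.
Step 3: advance 10 -> fork_pos = 8 + 10 = 18.
Step 4: advance 6 -> fork_pos = 18 + 6 = 24.
Unwound prefix: template[0:24] = TCCTAGATGCGACCCTCATGCATA
Complement it base by base (A<->T, C<->G), keeping left-to-right order:
  [0:5] TCCTA -> AGGAT
  [5:10] GATGC -> CTACG
  [10:15] GACCC -> CTGGG
  [15:20] TCATG -> AGTAC
  [20:24] CATA -> GTAT
Concatenate: AGGATCTACGCTGGGAGTACGTAT (length 24; written aligned with the template, i.e. 3'->5').

Answer: AGGATCTACGCTGGGAGTACGTAT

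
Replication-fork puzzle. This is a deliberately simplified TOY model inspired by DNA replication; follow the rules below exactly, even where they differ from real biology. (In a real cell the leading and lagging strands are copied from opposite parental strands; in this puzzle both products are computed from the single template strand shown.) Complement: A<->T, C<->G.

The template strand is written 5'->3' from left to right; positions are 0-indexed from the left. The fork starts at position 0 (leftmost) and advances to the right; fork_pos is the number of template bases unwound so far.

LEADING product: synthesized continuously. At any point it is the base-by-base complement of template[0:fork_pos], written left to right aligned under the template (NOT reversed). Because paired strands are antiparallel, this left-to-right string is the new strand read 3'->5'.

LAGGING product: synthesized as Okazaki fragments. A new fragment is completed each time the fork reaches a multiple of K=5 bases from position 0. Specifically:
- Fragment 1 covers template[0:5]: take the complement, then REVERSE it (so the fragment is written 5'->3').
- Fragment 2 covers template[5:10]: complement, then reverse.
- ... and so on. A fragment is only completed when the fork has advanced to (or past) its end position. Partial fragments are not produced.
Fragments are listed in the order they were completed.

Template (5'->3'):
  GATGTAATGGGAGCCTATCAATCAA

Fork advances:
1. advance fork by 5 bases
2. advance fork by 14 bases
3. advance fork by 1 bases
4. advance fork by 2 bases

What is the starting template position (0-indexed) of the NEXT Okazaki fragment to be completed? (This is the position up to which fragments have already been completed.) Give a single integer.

Answer: 20

Derivation:
Step 1: advance 5 -> fork_pos = 0 + 5 = 5. Reached multiple(s) of 5: 5 -> fragment 1 completed (1 total).
Step 2: advance 14 -> fork_pos = 5 + 14 = 19. Reached multiple(s) of 5: 10, 15 -> fragments 2-3 completed (3 total).
Step 3: advance 1 -> fork_pos = 19 + 1 = 20. Reached multiple(s) of 5: 20 -> fragment 4 completed (4 total).
Step 4: advance 2 -> fork_pos = 20 + 2 = 22. Next multiple of 5 is 25 (not reached); still 4 fragment(s).
4 fragment(s) completed, covering template[0:20] (4 x 5 = 20). The next fragment, fragment 5, covers template[20:25], so it starts at position 20.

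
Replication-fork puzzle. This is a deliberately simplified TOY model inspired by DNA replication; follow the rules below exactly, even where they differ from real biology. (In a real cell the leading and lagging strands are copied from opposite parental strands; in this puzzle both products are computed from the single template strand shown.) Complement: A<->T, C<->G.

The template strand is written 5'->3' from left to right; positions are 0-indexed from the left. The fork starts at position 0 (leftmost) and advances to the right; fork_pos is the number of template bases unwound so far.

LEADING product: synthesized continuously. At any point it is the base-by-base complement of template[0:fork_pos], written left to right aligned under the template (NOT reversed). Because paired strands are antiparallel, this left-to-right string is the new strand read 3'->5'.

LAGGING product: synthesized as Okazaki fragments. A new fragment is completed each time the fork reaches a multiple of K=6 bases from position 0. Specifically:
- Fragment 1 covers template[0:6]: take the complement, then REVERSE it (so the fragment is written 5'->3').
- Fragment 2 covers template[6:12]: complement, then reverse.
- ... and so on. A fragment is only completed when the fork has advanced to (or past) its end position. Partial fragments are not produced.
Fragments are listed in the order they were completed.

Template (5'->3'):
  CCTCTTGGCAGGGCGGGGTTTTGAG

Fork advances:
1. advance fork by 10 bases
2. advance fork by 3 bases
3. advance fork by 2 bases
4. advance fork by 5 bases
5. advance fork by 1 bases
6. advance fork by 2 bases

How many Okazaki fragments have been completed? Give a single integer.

Answer: 3

Derivation:
Step 1: advance 10 -> fork_pos = 0 + 10 = 10. Reached multiple(s) of 6: 6 -> fragment 1 completed (1 total).
Step 2: advance 3 -> fork_pos = 10 + 3 = 13. Reached multiple(s) of 6: 12 -> fragment 2 completed (2 total).
Step 3: advance 2 -> fork_pos = 13 + 2 = 15. Next multiple of 6 is 18 (not reached); still 2 fragment(s).
Step 4: advance 5 -> fork_pos = 15 + 5 = 20. Reached multiple(s) of 6: 18 -> fragment 3 completed (3 total).
Step 5: advance 1 -> fork_pos = 20 + 1 = 21. Next multiple of 6 is 24 (not reached); still 3 fragment(s).
Step 6: advance 2 -> fork_pos = 21 + 2 = 23. Next multiple of 6 is 24 (not reached); still 3 fragment(s).
Check: final fork_pos = 23; the multiples of 6 that are <= 23 are 6..18 -> 23 // 6 = 3 completed fragment(s).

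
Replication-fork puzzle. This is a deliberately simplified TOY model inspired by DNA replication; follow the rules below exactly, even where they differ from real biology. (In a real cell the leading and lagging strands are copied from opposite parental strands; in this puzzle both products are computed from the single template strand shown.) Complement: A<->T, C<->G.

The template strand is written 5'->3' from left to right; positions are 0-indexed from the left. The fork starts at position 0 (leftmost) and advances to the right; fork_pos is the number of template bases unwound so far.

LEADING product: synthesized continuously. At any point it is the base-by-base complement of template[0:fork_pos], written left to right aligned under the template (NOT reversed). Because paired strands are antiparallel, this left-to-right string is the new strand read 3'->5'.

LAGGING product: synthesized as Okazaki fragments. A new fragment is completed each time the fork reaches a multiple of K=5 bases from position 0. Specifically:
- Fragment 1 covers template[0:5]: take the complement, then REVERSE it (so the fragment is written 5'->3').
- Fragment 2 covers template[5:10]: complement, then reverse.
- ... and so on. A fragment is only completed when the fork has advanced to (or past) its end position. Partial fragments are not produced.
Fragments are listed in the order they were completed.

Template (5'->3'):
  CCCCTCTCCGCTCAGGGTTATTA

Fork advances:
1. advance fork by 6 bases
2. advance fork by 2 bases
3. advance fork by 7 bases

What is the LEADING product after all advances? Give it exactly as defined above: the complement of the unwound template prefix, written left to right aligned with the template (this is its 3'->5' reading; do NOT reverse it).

Step 1: advance 6 -> fork_pos = 0 + 6 = 6.
Step 2: advance 2 -> fork_pos = 6 + 2 = 8.
Step 3: advance 7 -> fork_pos = 8 + 7 = 15.
Unwound prefix: template[0:15] = CCCCTCTCCGCTCAG
Complement it base by base (A<->T, C<->G), keeping left-to-right order:
  [0:5] CCCCT -> GGGGA
  [5:10] CTCCG -> GAGGC
  [10:15] CTCAG -> GAGTC
Concatenate: GGGGAGAGGCGAGTC (length 15; written aligned with the template, i.e. 3'->5').

Answer: GGGGAGAGGCGAGTC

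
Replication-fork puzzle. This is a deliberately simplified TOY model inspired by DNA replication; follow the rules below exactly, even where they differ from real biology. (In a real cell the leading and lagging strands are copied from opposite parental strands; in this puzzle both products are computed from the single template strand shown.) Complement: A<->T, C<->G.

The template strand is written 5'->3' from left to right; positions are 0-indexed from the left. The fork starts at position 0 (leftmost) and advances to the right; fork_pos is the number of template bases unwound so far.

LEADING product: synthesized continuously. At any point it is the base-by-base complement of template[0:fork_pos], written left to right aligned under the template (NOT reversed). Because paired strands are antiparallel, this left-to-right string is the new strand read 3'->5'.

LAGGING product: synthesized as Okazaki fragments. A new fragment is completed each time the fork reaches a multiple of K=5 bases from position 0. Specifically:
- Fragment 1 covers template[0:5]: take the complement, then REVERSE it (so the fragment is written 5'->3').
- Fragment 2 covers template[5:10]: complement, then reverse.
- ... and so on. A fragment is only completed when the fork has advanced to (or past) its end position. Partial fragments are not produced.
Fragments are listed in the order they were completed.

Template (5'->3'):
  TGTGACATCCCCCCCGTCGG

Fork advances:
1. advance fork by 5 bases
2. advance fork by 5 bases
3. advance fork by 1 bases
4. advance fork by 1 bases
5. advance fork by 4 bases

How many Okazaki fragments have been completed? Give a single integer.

Answer: 3

Derivation:
Step 1: advance 5 -> fork_pos = 0 + 5 = 5. Reached multiple(s) of 5: 5 -> fragment 1 completed (1 total).
Step 2: advance 5 -> fork_pos = 5 + 5 = 10. Reached multiple(s) of 5: 10 -> fragment 2 completed (2 total).
Step 3: advance 1 -> fork_pos = 10 + 1 = 11. Next multiple of 5 is 15 (not reached); still 2 fragment(s).
Step 4: advance 1 -> fork_pos = 11 + 1 = 12. Next multiple of 5 is 15 (not reached); still 2 fragment(s).
Step 5: advance 4 -> fork_pos = 12 + 4 = 16. Reached multiple(s) of 5: 15 -> fragment 3 completed (3 total).
Check: final fork_pos = 16; the multiples of 5 that are <= 16 are 5..15 -> 16 // 5 = 3 completed fragment(s).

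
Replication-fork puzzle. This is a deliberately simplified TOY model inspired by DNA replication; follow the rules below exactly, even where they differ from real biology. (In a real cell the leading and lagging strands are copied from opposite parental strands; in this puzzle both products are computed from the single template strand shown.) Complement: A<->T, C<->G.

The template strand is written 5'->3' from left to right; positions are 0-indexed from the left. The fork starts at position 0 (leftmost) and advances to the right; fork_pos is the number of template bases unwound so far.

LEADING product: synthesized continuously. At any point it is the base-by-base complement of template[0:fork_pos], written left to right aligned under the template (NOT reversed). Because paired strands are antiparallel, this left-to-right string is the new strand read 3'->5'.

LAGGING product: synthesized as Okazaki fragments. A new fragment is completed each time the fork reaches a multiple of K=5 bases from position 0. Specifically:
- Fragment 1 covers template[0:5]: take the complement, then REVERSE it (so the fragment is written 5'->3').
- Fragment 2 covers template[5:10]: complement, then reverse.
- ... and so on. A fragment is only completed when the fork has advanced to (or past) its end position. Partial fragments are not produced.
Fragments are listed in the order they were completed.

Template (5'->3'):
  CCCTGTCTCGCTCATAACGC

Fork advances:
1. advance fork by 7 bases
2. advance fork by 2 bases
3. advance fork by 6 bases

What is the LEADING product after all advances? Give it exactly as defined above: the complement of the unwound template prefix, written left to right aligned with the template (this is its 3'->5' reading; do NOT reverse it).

Step 1: advance 7 -> fork_pos = 0 + 7 = 7.
Step 2: advance 2 -> fork_pos = 7 + 2 = 9.
Step 3: advance 6 -> fork_pos = 9 + 6 = 15.
Unwound prefix: template[0:15] = CCCTGTCTCGCTCAT
Complement it base by base (A<->T, C<->G), keeping left-to-right order:
  [0:5] CCCTG -> GGGAC
  [5:10] TCTCG -> AGAGC
  [10:15] CTCAT -> GAGTA
Concatenate: GGGACAGAGCGAGTA (length 15; written aligned with the template, i.e. 3'->5').

Answer: GGGACAGAGCGAGTA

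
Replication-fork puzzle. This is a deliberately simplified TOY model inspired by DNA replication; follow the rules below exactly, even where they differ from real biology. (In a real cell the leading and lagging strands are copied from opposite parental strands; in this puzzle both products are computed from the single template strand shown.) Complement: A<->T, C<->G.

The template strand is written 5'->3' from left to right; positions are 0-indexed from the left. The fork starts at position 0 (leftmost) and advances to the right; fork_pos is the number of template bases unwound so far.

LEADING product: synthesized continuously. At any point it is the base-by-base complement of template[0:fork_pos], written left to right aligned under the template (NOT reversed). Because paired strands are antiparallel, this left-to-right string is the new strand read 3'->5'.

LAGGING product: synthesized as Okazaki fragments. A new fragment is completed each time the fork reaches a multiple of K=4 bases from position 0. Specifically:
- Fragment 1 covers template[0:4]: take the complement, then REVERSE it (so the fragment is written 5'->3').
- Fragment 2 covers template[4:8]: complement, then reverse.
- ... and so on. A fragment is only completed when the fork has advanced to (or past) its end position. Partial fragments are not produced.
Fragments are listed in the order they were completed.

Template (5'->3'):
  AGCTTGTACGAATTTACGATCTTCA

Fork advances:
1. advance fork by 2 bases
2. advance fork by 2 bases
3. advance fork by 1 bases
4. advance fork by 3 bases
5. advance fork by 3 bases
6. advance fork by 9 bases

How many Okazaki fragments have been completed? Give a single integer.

Step 1: advance 2 -> fork_pos = 0 + 2 = 2. Next multiple of 4 is 4 (not reached); still 0 fragment(s).
Step 2: advance 2 -> fork_pos = 2 + 2 = 4. Reached multiple(s) of 4: 4 -> fragment 1 completed (1 total).
Step 3: advance 1 -> fork_pos = 4 + 1 = 5. Next multiple of 4 is 8 (not reached); still 1 fragment(s).
Step 4: advance 3 -> fork_pos = 5 + 3 = 8. Reached multiple(s) of 4: 8 -> fragment 2 completed (2 total).
Step 5: advance 3 -> fork_pos = 8 + 3 = 11. Next multiple of 4 is 12 (not reached); still 2 fragment(s).
Step 6: advance 9 -> fork_pos = 11 + 9 = 20. Reached multiple(s) of 4: 12, 16, 20 -> fragments 3-5 completed (5 total).
Check: final fork_pos = 20; the multiples of 4 that are <= 20 are 4..20 -> 20 // 4 = 5 completed fragment(s).

Answer: 5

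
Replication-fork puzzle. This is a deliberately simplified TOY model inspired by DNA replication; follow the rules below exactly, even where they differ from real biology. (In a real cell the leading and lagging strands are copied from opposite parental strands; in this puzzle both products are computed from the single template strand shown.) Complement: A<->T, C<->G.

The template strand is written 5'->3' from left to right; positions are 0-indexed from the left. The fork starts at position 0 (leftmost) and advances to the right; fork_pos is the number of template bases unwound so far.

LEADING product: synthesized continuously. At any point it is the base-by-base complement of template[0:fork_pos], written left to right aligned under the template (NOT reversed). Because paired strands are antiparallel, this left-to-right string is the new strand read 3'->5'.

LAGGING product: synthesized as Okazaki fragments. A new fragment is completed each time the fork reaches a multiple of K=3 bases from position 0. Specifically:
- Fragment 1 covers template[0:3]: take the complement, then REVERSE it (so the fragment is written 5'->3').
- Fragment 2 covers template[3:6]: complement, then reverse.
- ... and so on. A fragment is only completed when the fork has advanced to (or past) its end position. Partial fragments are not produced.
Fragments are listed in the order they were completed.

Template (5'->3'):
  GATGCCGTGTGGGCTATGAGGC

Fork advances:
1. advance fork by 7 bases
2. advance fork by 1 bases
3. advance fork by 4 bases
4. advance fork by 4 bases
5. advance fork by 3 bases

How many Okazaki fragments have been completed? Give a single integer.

Answer: 6

Derivation:
Step 1: advance 7 -> fork_pos = 0 + 7 = 7. Reached multiple(s) of 3: 3, 6 -> fragments 1-2 completed (2 total).
Step 2: advance 1 -> fork_pos = 7 + 1 = 8. Next multiple of 3 is 9 (not reached); still 2 fragment(s).
Step 3: advance 4 -> fork_pos = 8 + 4 = 12. Reached multiple(s) of 3: 9, 12 -> fragments 3-4 completed (4 total).
Step 4: advance 4 -> fork_pos = 12 + 4 = 16. Reached multiple(s) of 3: 15 -> fragment 5 completed (5 total).
Step 5: advance 3 -> fork_pos = 16 + 3 = 19. Reached multiple(s) of 3: 18 -> fragment 6 completed (6 total).
Check: final fork_pos = 19; the multiples of 3 that are <= 19 are 3..18 -> 19 // 3 = 6 completed fragment(s).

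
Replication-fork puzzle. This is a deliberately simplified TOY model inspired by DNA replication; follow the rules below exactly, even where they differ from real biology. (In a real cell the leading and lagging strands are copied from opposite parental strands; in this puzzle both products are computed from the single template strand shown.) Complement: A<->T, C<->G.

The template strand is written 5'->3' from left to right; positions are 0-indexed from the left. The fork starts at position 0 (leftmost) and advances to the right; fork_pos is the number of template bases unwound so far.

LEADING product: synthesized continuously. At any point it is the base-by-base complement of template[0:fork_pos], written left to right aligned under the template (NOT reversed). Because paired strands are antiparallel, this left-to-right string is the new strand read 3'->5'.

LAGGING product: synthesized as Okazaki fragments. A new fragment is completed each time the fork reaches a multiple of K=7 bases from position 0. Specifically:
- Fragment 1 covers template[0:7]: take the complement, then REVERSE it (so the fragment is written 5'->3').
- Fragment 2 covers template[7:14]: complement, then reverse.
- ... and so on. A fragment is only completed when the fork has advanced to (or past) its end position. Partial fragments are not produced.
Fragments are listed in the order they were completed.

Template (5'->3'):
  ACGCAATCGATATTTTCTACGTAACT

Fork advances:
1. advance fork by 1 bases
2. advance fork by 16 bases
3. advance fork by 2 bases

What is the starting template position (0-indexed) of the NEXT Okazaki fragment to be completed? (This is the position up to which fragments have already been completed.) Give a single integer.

Step 1: advance 1 -> fork_pos = 0 + 1 = 1. Next multiple of 7 is 7 (not reached); still 0 fragment(s).
Step 2: advance 16 -> fork_pos = 1 + 16 = 17. Reached multiple(s) of 7: 7, 14 -> fragments 1-2 completed (2 total).
Step 3: advance 2 -> fork_pos = 17 + 2 = 19. Next multiple of 7 is 21 (not reached); still 2 fragment(s).
2 fragment(s) completed, covering template[0:14] (2 x 7 = 14). The next fragment, fragment 3, covers template[14:21], so it starts at position 14.

Answer: 14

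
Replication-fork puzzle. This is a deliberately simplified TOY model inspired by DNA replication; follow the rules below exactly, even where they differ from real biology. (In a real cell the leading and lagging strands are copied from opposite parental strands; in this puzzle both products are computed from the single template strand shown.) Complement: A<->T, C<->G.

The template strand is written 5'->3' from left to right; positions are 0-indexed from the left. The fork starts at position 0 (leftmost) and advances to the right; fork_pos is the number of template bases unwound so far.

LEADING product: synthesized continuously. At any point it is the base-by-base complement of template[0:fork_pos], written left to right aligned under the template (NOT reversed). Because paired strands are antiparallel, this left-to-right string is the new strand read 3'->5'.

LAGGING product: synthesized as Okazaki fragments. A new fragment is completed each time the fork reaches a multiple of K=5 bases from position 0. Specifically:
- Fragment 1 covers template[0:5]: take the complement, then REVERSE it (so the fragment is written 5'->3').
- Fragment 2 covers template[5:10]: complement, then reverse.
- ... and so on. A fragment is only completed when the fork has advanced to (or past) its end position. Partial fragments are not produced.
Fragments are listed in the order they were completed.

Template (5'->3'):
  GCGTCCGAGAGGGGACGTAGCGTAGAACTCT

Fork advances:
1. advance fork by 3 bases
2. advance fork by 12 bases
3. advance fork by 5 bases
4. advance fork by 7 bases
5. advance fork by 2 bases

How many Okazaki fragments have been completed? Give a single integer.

Answer: 5

Derivation:
Step 1: advance 3 -> fork_pos = 0 + 3 = 3. Next multiple of 5 is 5 (not reached); still 0 fragment(s).
Step 2: advance 12 -> fork_pos = 3 + 12 = 15. Reached multiple(s) of 5: 5, 10, 15 -> fragments 1-3 completed (3 total).
Step 3: advance 5 -> fork_pos = 15 + 5 = 20. Reached multiple(s) of 5: 20 -> fragment 4 completed (4 total).
Step 4: advance 7 -> fork_pos = 20 + 7 = 27. Reached multiple(s) of 5: 25 -> fragment 5 completed (5 total).
Step 5: advance 2 -> fork_pos = 27 + 2 = 29. Next multiple of 5 is 30 (not reached); still 5 fragment(s).
Check: final fork_pos = 29; the multiples of 5 that are <= 29 are 5..25 -> 29 // 5 = 5 completed fragment(s).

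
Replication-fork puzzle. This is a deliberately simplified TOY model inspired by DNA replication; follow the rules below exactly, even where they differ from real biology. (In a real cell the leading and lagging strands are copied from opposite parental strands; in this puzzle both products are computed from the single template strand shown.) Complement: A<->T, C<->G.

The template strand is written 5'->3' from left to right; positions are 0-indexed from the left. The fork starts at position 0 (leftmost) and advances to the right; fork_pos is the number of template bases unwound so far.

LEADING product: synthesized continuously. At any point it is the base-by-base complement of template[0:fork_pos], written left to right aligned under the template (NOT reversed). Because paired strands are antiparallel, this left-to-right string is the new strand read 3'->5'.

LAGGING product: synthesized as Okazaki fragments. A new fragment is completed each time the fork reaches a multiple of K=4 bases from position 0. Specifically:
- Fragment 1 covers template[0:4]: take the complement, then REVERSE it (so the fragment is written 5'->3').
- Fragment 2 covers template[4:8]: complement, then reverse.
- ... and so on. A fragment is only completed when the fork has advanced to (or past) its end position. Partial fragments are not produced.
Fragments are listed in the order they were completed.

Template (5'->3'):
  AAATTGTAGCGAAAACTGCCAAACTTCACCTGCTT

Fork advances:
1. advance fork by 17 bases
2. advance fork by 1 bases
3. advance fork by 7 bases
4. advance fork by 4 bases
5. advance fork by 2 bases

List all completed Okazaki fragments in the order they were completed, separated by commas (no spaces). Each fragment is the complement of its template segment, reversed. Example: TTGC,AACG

Answer: ATTT,TACA,TCGC,GTTT,GGCA,GTTT,TGAA

Derivation:
Step 1: advance 17 -> fork_pos = 0 + 17 = 17. Reached multiple(s) of 4: 4, 8, 12, 16 -> fragments 1-4 completed (4 total).
Step 2: advance 1 -> fork_pos = 17 + 1 = 18. Next multiple of 4 is 20 (not reached); still 4 fragment(s).
Step 3: advance 7 -> fork_pos = 18 + 7 = 25. Reached multiple(s) of 4: 20, 24 -> fragments 5-6 completed (6 total).
Step 4: advance 4 -> fork_pos = 25 + 4 = 29. Reached multiple(s) of 4: 28 -> fragment 7 completed (7 total).
Step 5: advance 2 -> fork_pos = 29 + 2 = 31. Next multiple of 4 is 32 (not reached); still 7 fragment(s).
Final fork_pos = 31, so 7 fragment(s) are complete. Build each: template segment -> complement -> reverse.
Fragment 1: template[0:4] = AAAT -> complement TTTA -> reversed ATTT
Fragment 2: template[4:8] = TGTA -> complement ACAT -> reversed TACA
Fragment 3: template[8:12] = GCGA -> complement CGCT -> reversed TCGC
Fragment 4: template[12:16] = AAAC -> complement TTTG -> reversed GTTT
Fragment 5: template[16:20] = TGCC -> complement ACGG -> reversed GGCA
Fragment 6: template[20:24] = AAAC -> complement TTTG -> reversed GTTT
Fragment 7: template[24:28] = TTCA -> complement AAGT -> reversed TGAA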